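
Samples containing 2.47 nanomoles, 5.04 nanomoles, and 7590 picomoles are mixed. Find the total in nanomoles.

15.1 nanomoles

In nanomoles:
  2.47 nanomoles → 2.47
  5.04 nanomoles → 5.04
  7590 picomoles = 7590 × 10⁻³ nanomoles = 7.59
Sum: 2.47 + 5.04 + 7.59 = 15.1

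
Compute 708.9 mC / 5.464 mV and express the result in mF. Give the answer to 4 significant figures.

(708.9 × 10⁻³) / (5.464 × 10⁻³) = 129.74 F

129700 mF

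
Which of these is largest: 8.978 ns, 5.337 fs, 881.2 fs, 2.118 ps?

8.978 ns = 0.000000008978 s
5.337 fs = 0.000000000000005337 s
881.2 fs = 0.0000000000008812 s
2.118 ps = 0.000000000002118 s

8.978 ns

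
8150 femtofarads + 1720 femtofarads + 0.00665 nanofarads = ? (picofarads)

16.52 picofarads

In picofarads:
  8150 femtofarads = 8150 × 10^-3 picofarads = 8.15
  1720 femtofarads = 1720 × 10^-3 picofarads = 1.72
  0.00665 nanofarads = 0.00665 × 10^3 picofarads = 6.65
Sum: 8.15 + 1.72 + 6.65 = 16.52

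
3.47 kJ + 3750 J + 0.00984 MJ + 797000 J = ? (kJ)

In kJ:
  3.47 kJ → 3.47
  3750 J = 3750e-3 kJ = 3.75
  0.00984 MJ = 0.00984e3 kJ = 9.84
  797000 J = 797000e-3 kJ = 797
Sum: 3.47 + 3.75 + 9.84 + 797 = 814.06

814.06 kJ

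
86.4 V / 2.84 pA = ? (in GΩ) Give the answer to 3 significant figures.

(86.4) / (2.84 × 10⁻¹²) = 30.423 × 10¹² Ω

30400 GΩ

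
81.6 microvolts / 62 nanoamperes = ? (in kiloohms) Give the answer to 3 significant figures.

(81.6 × 10^-6) / (62 × 10^-9) = 1.3161 × 10^3 Ω

1.32 kiloohms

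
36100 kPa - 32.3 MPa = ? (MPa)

3.8 MPa

In MPa:
  36100 kPa = 36100 × 10⁻³ MPa = 36.1
  32.3 MPa → 32.3
Difference: 36.1 - 32.3 = 3.8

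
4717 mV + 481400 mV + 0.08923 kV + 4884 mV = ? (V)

580.231 V

In V:
  4717 mV = 4717 × 10⁻³ V = 4.717
  481400 mV = 481400 × 10⁻³ V = 481.4
  0.08923 kV = 0.08923 × 10³ V = 89.23
  4884 mV = 4884 × 10⁻³ V = 4.884
Sum: 4.717 + 481.4 + 89.23 + 4.884 = 580.231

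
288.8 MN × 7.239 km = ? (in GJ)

2090.6232 GJ

288.8 × 10⁶ × 7.239 × 10³ = 2090.6232 × 10⁹ J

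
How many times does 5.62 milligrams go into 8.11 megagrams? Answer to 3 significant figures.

(8.11 × 10^6) / (5.62 × 10^-3) = 1.443 × 10^9

1440000000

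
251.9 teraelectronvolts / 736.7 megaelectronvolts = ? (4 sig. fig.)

(251.9 × 10¹²) / (736.7 × 10⁶) = 0.34193 × 10⁶

341900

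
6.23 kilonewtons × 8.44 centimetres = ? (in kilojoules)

0.525812 kilojoules

6.23 × 10³ × 8.44 × 10⁻² = 52.5812 × 10¹ J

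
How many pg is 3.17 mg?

3170000000 pg

milli = 10^-3, pico = 10^-12; factor is 10^9.
3.17 × 10^9 = 3170000000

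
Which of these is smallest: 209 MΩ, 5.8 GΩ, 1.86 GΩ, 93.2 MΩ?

93.2 MΩ

209 MΩ = 209000000 Ω
5.8 GΩ = 5800000000 Ω
1.86 GΩ = 1860000000 Ω
93.2 MΩ = 93200000 Ω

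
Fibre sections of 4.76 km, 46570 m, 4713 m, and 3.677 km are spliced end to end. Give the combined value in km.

In km:
  4.76 km → 4.76
  46570 m = 46570 × 10^-3 km = 46.57
  4713 m = 4713 × 10^-3 km = 4.713
  3.677 km → 3.677
Sum: 4.76 + 46.57 + 4.713 + 3.677 = 59.72

59.72 km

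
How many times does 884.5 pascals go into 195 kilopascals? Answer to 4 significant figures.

(195e3) / (884.5) = 0.22046e3

220.5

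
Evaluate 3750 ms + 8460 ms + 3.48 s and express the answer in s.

In s:
  3750 ms = 3750e-3 s = 3.75
  8460 ms = 8460e-3 s = 8.46
  3.48 s → 3.48
Sum: 3.75 + 8.46 + 3.48 = 15.69

15.69 s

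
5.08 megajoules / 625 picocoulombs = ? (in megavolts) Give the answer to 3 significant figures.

8130000000 megavolts

(5.08 × 10^6) / (625 × 10^-12) = 0.008128 × 10^18 V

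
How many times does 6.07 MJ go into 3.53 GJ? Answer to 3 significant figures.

582

(3.53e9) / (6.07e6) = 0.5815e3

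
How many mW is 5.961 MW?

5961000000 mW

mega = 1e6, milli = 1e-3; factor is 1e9.
5.961 × 1e9 = 5961000000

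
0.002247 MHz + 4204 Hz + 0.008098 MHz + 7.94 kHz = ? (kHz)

In kHz:
  0.002247 MHz = 0.002247e3 kHz = 2.247
  4204 Hz = 4204e-3 kHz = 4.204
  0.008098 MHz = 0.008098e3 kHz = 8.098
  7.94 kHz → 7.94
Sum: 2.247 + 4.204 + 8.098 + 7.94 = 22.489

22.489 kHz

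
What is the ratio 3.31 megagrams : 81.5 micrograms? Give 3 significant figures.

(3.31e6) / (81.5e-6) = 0.04061e12

40600000000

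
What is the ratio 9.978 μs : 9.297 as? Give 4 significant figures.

(9.978e-6) / (9.297e-18) = 1.0732e12

1073000000000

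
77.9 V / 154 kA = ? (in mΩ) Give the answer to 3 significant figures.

(77.9) / (154 × 10^3) = 0.50584 × 10^-3 Ω

0.506 mΩ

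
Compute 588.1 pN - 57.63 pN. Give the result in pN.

530.47 pN

In pN:
  588.1 pN → 588.1
  57.63 pN → 57.63
Difference: 588.1 - 57.63 = 530.47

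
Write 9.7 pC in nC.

pico = 10⁻¹², nano = 10⁻⁹; factor is 10⁻³.
9.7 × 10⁻³ = 0.0097

0.0097 nC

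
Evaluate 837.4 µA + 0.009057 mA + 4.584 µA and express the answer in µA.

851.041 µA

In µA:
  837.4 µA → 837.4
  0.009057 mA = 0.009057 × 10^3 µA = 9.057
  4.584 µA → 4.584
Sum: 837.4 + 9.057 + 4.584 = 851.041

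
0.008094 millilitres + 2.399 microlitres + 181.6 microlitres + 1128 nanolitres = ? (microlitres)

In microlitres:
  0.008094 millilitres = 0.008094 × 10^3 microlitres = 8.094
  2.399 microlitres → 2.399
  181.6 microlitres → 181.6
  1128 nanolitres = 1128 × 10^-3 microlitres = 1.128
Sum: 8.094 + 2.399 + 181.6 + 1.128 = 193.221

193.221 microlitres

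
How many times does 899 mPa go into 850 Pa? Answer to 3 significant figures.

945

(850) / (899 × 10⁻³) = 0.9455 × 10³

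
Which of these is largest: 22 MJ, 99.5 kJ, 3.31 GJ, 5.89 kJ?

3.31 GJ

22 MJ = 22000000 J
99.5 kJ = 99500 J
3.31 GJ = 3310000000 J
5.89 kJ = 5890 J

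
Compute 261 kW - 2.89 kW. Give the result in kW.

258.11 kW

In kW:
  261 kW → 261
  2.89 kW → 2.89
Difference: 261 - 2.89 = 258.11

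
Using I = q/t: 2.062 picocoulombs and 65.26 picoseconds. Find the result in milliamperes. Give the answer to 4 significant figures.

(2.062 × 10^-12) / (65.26 × 10^-12) = 0.0315967 A

31.60 milliamperes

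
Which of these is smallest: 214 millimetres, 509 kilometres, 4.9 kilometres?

214 millimetres

214 millimetres = 0.214 metres
509 kilometres = 509000 metres
4.9 kilometres = 4900 metres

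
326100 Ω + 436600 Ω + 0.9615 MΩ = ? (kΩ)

In kΩ:
  326100 Ω = 326100 × 10⁻³ kΩ = 326.1
  436600 Ω = 436600 × 10⁻³ kΩ = 436.6
  0.9615 MΩ = 0.9615 × 10³ kΩ = 961.5
Sum: 326.1 + 436.6 + 961.5 = 1724.2

1724.2 kΩ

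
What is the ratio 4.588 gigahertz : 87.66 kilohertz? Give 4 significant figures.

(4.588 × 10^9) / (87.66 × 10^3) = 0.052339 × 10^6

52340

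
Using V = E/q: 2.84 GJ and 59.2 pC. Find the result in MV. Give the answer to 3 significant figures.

48000000000000 MV

(2.84 × 10⁹) / (59.2 × 10⁻¹²) = 0.047973 × 10²¹ V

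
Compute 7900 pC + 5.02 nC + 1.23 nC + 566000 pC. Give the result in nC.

580.15 nC

In nC:
  7900 pC = 7900 × 10^-3 nC = 7.9
  5.02 nC → 5.02
  1.23 nC → 1.23
  566000 pC = 566000 × 10^-3 nC = 566
Sum: 7.9 + 5.02 + 1.23 + 566 = 580.15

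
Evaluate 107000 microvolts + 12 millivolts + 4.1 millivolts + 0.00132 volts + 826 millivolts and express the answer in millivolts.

In millivolts:
  107000 microvolts = 107000 × 10^-3 millivolts = 107
  12 millivolts → 12
  4.1 millivolts → 4.1
  0.00132 volts = 0.00132 × 10^3 millivolts = 1.32
  826 millivolts → 826
Sum: 107 + 12 + 4.1 + 1.32 + 826 = 950.42

950.42 millivolts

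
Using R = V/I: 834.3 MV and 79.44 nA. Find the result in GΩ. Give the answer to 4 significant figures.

10500000 GΩ

(834.3 × 10^6) / (79.44 × 10^-9) = 10.5023 × 10^15 Ω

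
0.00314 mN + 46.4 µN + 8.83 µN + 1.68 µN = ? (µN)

In µN:
  0.00314 mN = 0.00314 × 10³ µN = 3.14
  46.4 µN → 46.4
  8.83 µN → 8.83
  1.68 µN → 1.68
Sum: 3.14 + 46.4 + 8.83 + 1.68 = 60.05

60.05 µN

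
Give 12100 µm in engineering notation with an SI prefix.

12.1 mm

= 12.1 × 10⁻³ m; 10⁻³ is milli.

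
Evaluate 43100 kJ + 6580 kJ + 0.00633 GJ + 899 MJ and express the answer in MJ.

In MJ:
  43100 kJ = 43100 × 10⁻³ MJ = 43.1
  6580 kJ = 6580 × 10⁻³ MJ = 6.58
  0.00633 GJ = 0.00633 × 10³ MJ = 6.33
  899 MJ → 899
Sum: 43.1 + 6.58 + 6.33 + 899 = 955.01

955.01 MJ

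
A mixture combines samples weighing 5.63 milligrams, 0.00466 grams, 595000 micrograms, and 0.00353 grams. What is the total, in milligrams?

In milligrams:
  5.63 milligrams → 5.63
  0.00466 grams = 0.00466 × 10^3 milligrams = 4.66
  595000 micrograms = 595000 × 10^-3 milligrams = 595
  0.00353 grams = 0.00353 × 10^3 milligrams = 3.53
Sum: 5.63 + 4.66 + 595 + 3.53 = 608.82

608.82 milligrams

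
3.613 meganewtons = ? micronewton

3613000000000 micronewtons

mega = 10⁶, micro = 10⁻⁶; factor is 10¹².
3.613 × 10¹² = 3613000000000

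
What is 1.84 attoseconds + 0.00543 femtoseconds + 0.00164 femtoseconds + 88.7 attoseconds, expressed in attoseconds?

In attoseconds:
  1.84 attoseconds → 1.84
  0.00543 femtoseconds = 0.00543 × 10³ attoseconds = 5.43
  0.00164 femtoseconds = 0.00164 × 10³ attoseconds = 1.64
  88.7 attoseconds → 88.7
Sum: 1.84 + 5.43 + 1.64 + 88.7 = 97.61

97.61 attoseconds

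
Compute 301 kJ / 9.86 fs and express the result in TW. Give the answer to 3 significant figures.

(301 × 10³) / (9.86 × 10⁻¹⁵) = 30.527 × 10¹⁸ W

30500000 TW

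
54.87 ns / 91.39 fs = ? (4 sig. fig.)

(54.87 × 10⁻⁹) / (91.39 × 10⁻¹⁵) = 0.60039 × 10⁶

600400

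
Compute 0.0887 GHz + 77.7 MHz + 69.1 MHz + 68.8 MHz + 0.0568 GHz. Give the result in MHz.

In MHz:
  0.0887 GHz = 0.0887e3 MHz = 88.7
  77.7 MHz → 77.7
  69.1 MHz → 69.1
  68.8 MHz → 68.8
  0.0568 GHz = 0.0568e3 MHz = 56.8
Sum: 88.7 + 77.7 + 69.1 + 68.8 + 56.8 = 361.1

361.1 MHz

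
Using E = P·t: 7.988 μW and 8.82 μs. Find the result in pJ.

7.988e-6 × 8.82e-6 = 70.45416e-12 J

70.45416 pJ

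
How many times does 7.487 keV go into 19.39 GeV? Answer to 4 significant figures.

2590000

(19.39e9) / (7.487e3) = 2.5898e6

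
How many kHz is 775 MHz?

775000 kHz

mega = 10^6, kilo = 10^3; factor is 10^3.
775 × 10^3 = 775000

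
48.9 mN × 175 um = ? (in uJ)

48.9e-3 × 175e-6 = 8557.5e-9 J

8.5575 uJ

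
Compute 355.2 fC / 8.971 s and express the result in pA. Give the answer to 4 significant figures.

(355.2 × 10⁻¹⁵) / (8.971) = 39.5942 × 10⁻¹⁵ A

0.03959 pA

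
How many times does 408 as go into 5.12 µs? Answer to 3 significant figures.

12500000000

(5.12e-6) / (408e-18) = 0.01255e12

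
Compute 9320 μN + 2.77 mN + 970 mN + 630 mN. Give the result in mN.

In mN:
  9320 μN = 9320 × 10^-3 mN = 9.32
  2.77 mN → 2.77
  970 mN → 970
  630 mN → 630
Sum: 9.32 + 2.77 + 970 + 630 = 1612.09

1612.09 mN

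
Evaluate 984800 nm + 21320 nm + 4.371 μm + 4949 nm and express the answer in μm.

1015.44 μm

In μm:
  984800 nm = 984800 × 10^-3 μm = 984.8
  21320 nm = 21320 × 10^-3 μm = 21.32
  4.371 μm → 4.371
  4949 nm = 4949 × 10^-3 μm = 4.949
Sum: 984.8 + 21.32 + 4.371 + 4.949 = 1015.44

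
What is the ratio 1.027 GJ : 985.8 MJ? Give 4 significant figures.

1.042

(1.027 × 10⁹) / (985.8 × 10⁶) = 0.0010418 × 10³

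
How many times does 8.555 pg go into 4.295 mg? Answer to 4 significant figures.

(4.295e-3) / (8.555e-12) = 0.50205e9

502000000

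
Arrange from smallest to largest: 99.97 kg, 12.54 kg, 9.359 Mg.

12.54 kg < 99.97 kg < 9.359 Mg

99.97 kg = 99970 g
12.54 kg = 12540 g
9.359 Mg = 9359000 g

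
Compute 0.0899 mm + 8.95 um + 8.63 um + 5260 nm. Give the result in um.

112.74 um

In um:
  0.0899 mm = 0.0899 × 10^3 um = 89.9
  8.95 um → 8.95
  8.63 um → 8.63
  5260 nm = 5260 × 10^-3 um = 5.26
Sum: 89.9 + 8.95 + 8.63 + 5.26 = 112.74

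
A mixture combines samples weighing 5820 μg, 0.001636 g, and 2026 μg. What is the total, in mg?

9.482 mg

In mg:
  5820 μg = 5820 × 10^-3 mg = 5.82
  0.001636 g = 0.001636 × 10^3 mg = 1.636
  2026 μg = 2026 × 10^-3 mg = 2.026
Sum: 5.82 + 1.636 + 2.026 = 9.482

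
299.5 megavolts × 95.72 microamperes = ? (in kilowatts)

299.5 × 10^6 × 95.72 × 10^-6 = 28668.14 W

28.66814 kilowatts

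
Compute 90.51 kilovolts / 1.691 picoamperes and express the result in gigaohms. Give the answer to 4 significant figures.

(90.51e3) / (1.691e-12) = 53.5245e15 Ω

53520000 gigaohms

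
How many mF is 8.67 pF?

pico = 10^-12, milli = 10^-3; factor is 10^-9.
8.67 × 10^-9 = 0.00000000867

0.00000000867 mF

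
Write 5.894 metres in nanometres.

(no prefix) = 1e0, nano = 1e-9; factor is 1e9.
5.894 × 1e9 = 5894000000

5894000000 nanometres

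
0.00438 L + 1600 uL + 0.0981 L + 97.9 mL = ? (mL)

In mL:
  0.00438 L = 0.00438e3 mL = 4.38
  1600 uL = 1600e-3 mL = 1.6
  0.0981 L = 0.0981e3 mL = 98.1
  97.9 mL → 97.9
Sum: 4.38 + 1.6 + 98.1 + 97.9 = 201.98

201.98 mL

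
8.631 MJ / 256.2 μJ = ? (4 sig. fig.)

33690000000

(8.631e6) / (256.2e-6) = 0.033689e12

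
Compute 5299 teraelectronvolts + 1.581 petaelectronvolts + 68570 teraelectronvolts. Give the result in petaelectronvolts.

In petaelectronvolts:
  5299 teraelectronvolts = 5299 × 10^-3 petaelectronvolts = 5.299
  1.581 petaelectronvolts → 1.581
  68570 teraelectronvolts = 68570 × 10^-3 petaelectronvolts = 68.57
Sum: 5.299 + 1.581 + 68.57 = 75.45

75.45 petaelectronvolts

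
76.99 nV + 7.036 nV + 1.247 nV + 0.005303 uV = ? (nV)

90.576 nV

In nV:
  76.99 nV → 76.99
  7.036 nV → 7.036
  1.247 nV → 1.247
  0.005303 uV = 0.005303 × 10^3 nV = 5.303
Sum: 76.99 + 7.036 + 1.247 + 5.303 = 90.576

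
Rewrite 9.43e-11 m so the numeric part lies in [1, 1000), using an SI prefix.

94.3 pm

= 94.3e-12 m; 1e-12 is pico.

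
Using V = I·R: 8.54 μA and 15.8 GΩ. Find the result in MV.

0.134932 MV

8.54 × 10^-6 × 15.8 × 10^9 = 134.932 × 10^3 V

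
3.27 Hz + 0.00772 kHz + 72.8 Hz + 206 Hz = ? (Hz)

289.79 Hz

In Hz:
  3.27 Hz → 3.27
  0.00772 kHz = 0.00772 × 10^3 Hz = 7.72
  72.8 Hz → 72.8
  206 Hz → 206
Sum: 3.27 + 7.72 + 72.8 + 206 = 289.79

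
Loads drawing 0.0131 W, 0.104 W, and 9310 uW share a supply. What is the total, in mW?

In mW:
  0.0131 W = 0.0131 × 10³ mW = 13.1
  0.104 W = 0.104 × 10³ mW = 104
  9310 uW = 9310 × 10⁻³ mW = 9.31
Sum: 13.1 + 104 + 9.31 = 126.41

126.41 mW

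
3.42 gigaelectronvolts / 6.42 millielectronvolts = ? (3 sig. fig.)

533000000000

(3.42 × 10⁹) / (6.42 × 10⁻³) = 0.5327 × 10¹²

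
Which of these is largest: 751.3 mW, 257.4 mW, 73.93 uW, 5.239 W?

751.3 mW = 0.7513 W
257.4 mW = 0.2574 W
73.93 uW = 0.00007393 W
5.239 W = 5.239 W

5.239 W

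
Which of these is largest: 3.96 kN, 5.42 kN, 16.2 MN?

16.2 MN

3.96 kN = 3960 N
5.42 kN = 5420 N
16.2 MN = 16200000 N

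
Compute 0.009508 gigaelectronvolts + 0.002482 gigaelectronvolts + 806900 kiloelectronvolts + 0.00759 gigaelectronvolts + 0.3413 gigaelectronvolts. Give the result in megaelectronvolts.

In megaelectronvolts:
  0.009508 gigaelectronvolts = 0.009508 × 10³ megaelectronvolts = 9.508
  0.002482 gigaelectronvolts = 0.002482 × 10³ megaelectronvolts = 2.482
  806900 kiloelectronvolts = 806900 × 10⁻³ megaelectronvolts = 806.9
  0.00759 gigaelectronvolts = 0.00759 × 10³ megaelectronvolts = 7.59
  0.3413 gigaelectronvolts = 0.3413 × 10³ megaelectronvolts = 341.3
Sum: 9.508 + 2.482 + 806.9 + 7.59 + 341.3 = 1167.78

1167.78 megaelectronvolts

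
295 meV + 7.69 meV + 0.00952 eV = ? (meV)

In meV:
  295 meV → 295
  7.69 meV → 7.69
  0.00952 eV = 0.00952 × 10³ meV = 9.52
Sum: 295 + 7.69 + 9.52 = 312.21

312.21 meV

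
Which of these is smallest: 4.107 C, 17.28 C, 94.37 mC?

4.107 C = 4.107 C
17.28 C = 17.28 C
94.37 mC = 0.09437 C

94.37 mC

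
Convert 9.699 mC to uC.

milli = 10⁻³, micro = 10⁻⁶; factor is 10³.
9.699 × 10³ = 9699

9699 uC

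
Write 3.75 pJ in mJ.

0.00000000375 mJ

pico = 10⁻¹², milli = 10⁻³; factor is 10⁻⁹.
3.75 × 10⁻⁹ = 0.00000000375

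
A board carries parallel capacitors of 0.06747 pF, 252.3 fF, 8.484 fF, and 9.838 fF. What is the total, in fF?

In fF:
  0.06747 pF = 0.06747e3 fF = 67.47
  252.3 fF → 252.3
  8.484 fF → 8.484
  9.838 fF → 9.838
Sum: 67.47 + 252.3 + 8.484 + 9.838 = 338.092

338.092 fF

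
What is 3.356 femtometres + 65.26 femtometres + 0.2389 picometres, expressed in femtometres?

In femtometres:
  3.356 femtometres → 3.356
  65.26 femtometres → 65.26
  0.2389 picometres = 0.2389 × 10^3 femtometres = 238.9
Sum: 3.356 + 65.26 + 238.9 = 307.516

307.516 femtometres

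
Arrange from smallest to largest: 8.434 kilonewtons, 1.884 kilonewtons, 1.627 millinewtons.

1.627 millinewtons < 1.884 kilonewtons < 8.434 kilonewtons

8.434 kilonewtons = 8434 newtons
1.884 kilonewtons = 1884 newtons
1.627 millinewtons = 0.001627 newtons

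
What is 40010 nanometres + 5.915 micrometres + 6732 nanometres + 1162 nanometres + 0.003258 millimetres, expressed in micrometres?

In micrometres:
  40010 nanometres = 40010e-3 micrometres = 40.01
  5.915 micrometres → 5.915
  6732 nanometres = 6732e-3 micrometres = 6.732
  1162 nanometres = 1162e-3 micrometres = 1.162
  0.003258 millimetres = 0.003258e3 micrometres = 3.258
Sum: 40.01 + 5.915 + 6.732 + 1.162 + 3.258 = 57.077

57.077 micrometres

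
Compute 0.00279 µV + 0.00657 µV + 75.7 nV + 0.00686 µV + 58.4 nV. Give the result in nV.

150.32 nV

In nV:
  0.00279 µV = 0.00279 × 10³ nV = 2.79
  0.00657 µV = 0.00657 × 10³ nV = 6.57
  75.7 nV → 75.7
  0.00686 µV = 0.00686 × 10³ nV = 6.86
  58.4 nV → 58.4
Sum: 2.79 + 6.57 + 75.7 + 6.86 + 58.4 = 150.32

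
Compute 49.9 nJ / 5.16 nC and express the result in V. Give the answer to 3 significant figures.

9.67 V

(49.9 × 10⁻⁹) / (5.16 × 10⁻⁹) = 9.6705 V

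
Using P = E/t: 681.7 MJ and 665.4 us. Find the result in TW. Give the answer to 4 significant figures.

(681.7 × 10⁶) / (665.4 × 10⁻⁶) = 1.0245 × 10¹² W

1.024 TW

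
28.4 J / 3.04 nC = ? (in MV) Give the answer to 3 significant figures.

9340 MV

(28.4) / (3.04e-9) = 9.3421e9 V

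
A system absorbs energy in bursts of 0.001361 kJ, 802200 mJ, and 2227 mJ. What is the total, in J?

805.788 J

In J:
  0.001361 kJ = 0.001361 × 10³ J = 1.361
  802200 mJ = 802200 × 10⁻³ J = 802.2
  2227 mJ = 2227 × 10⁻³ J = 2.227
Sum: 1.361 + 802.2 + 2.227 = 805.788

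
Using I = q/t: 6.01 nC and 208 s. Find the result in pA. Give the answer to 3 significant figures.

28.9 pA

(6.01 × 10⁻⁹) / (208) = 0.028894 × 10⁻⁹ A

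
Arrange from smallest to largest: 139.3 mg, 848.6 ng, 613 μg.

848.6 ng < 613 μg < 139.3 mg

139.3 mg = 0.1393 g
848.6 ng = 0.0000008486 g
613 μg = 0.000613 g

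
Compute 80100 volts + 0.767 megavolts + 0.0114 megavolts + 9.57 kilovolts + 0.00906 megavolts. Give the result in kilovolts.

877.13 kilovolts

In kilovolts:
  80100 volts = 80100e-3 kilovolts = 80.1
  0.767 megavolts = 0.767e3 kilovolts = 767
  0.0114 megavolts = 0.0114e3 kilovolts = 11.4
  9.57 kilovolts → 9.57
  0.00906 megavolts = 0.00906e3 kilovolts = 9.06
Sum: 80.1 + 767 + 11.4 + 9.57 + 9.06 = 877.13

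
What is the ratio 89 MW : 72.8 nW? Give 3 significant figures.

1220000000000000

(89 × 10^6) / (72.8 × 10^-9) = 1.223 × 10^15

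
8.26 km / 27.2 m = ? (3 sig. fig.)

304

(8.26 × 10^3) / (27.2) = 0.3037 × 10^3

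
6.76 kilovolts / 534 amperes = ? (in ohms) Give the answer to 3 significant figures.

(6.76 × 10^3) / (534) = 0.012659 × 10^3 Ω

12.7 ohms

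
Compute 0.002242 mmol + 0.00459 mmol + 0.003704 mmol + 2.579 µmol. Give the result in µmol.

In µmol:
  0.002242 mmol = 0.002242e3 µmol = 2.242
  0.00459 mmol = 0.00459e3 µmol = 4.59
  0.003704 mmol = 0.003704e3 µmol = 3.704
  2.579 µmol → 2.579
Sum: 2.242 + 4.59 + 3.704 + 2.579 = 13.115

13.115 µmol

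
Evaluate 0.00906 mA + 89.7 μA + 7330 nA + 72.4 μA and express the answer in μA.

In μA:
  0.00906 mA = 0.00906 × 10^3 μA = 9.06
  89.7 μA → 89.7
  7330 nA = 7330 × 10^-3 μA = 7.33
  72.4 μA → 72.4
Sum: 9.06 + 89.7 + 7.33 + 72.4 = 178.49

178.49 μA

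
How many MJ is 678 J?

0.000678 MJ

(no prefix) = 10⁰, mega = 10⁶; factor is 10⁻⁶.
678 × 10⁻⁶ = 0.000678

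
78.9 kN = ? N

78900 N

kilo = 1e3, (no prefix) = 1e0; factor is 1e3.
78.9 × 1e3 = 78900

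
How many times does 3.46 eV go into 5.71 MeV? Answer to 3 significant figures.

(5.71 × 10⁶) / (3.46) = 1.65 × 10⁶

1650000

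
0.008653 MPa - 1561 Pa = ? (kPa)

In kPa:
  0.008653 MPa = 0.008653e3 kPa = 8.653
  1561 Pa = 1561e-3 kPa = 1.561
Difference: 8.653 - 1.561 = 7.092

7.092 kPa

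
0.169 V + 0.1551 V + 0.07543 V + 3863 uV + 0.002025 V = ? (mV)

In mV:
  0.169 V = 0.169 × 10^3 mV = 169
  0.1551 V = 0.1551 × 10^3 mV = 155.1
  0.07543 V = 0.07543 × 10^3 mV = 75.43
  3863 uV = 3863 × 10^-3 mV = 3.863
  0.002025 V = 0.002025 × 10^3 mV = 2.025
Sum: 169 + 155.1 + 75.43 + 3.863 + 2.025 = 405.418

405.418 mV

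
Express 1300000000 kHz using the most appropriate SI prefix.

1.3 THz

= 1.3 × 10^12 Hz; 10^12 is tera.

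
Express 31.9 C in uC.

31900000 uC

(no prefix) = 1e0, micro = 1e-6; factor is 1e6.
31.9 × 1e6 = 31900000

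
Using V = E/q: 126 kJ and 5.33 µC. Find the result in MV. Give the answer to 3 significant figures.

23600 MV

(126e3) / (5.33e-6) = 23.64e9 V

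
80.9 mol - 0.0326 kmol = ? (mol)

In mol:
  80.9 mol → 80.9
  0.0326 kmol = 0.0326 × 10^3 mol = 32.6
Difference: 80.9 - 32.6 = 48.3

48.3 mol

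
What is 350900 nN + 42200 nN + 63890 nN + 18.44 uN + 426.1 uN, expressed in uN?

In uN:
  350900 nN = 350900e-3 uN = 350.9
  42200 nN = 42200e-3 uN = 42.2
  63890 nN = 63890e-3 uN = 63.89
  18.44 uN → 18.44
  426.1 uN → 426.1
Sum: 350.9 + 42.2 + 63.89 + 18.44 + 426.1 = 901.53

901.53 uN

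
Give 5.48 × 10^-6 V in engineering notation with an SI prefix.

= 5.48 × 10^-6 V; 10^-6 is micro.

5.48 µV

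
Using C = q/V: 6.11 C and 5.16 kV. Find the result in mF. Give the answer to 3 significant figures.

1.18 mF

(6.11) / (5.16 × 10^3) = 1.1841 × 10^-3 F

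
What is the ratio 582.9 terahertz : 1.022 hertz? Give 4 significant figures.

570400000000000

(582.9e12) / (1.022) = 570.35e12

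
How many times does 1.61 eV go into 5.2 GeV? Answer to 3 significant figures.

(5.2 × 10⁹) / (1.61) = 3.23 × 10⁹

3230000000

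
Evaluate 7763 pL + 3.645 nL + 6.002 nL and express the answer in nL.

In nL:
  7763 pL = 7763 × 10⁻³ nL = 7.763
  3.645 nL → 3.645
  6.002 nL → 6.002
Sum: 7.763 + 3.645 + 6.002 = 17.41

17.41 nL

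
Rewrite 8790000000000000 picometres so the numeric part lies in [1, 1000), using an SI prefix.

8.79 kilometres

= 8.79e3 metres; 1e3 is kilo.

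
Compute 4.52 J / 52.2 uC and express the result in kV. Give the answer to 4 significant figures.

(4.52) / (52.2e-6) = 0.08659e6 V

86.59 kV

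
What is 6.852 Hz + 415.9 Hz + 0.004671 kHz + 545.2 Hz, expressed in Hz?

972.623 Hz

In Hz:
  6.852 Hz → 6.852
  415.9 Hz → 415.9
  0.004671 kHz = 0.004671 × 10^3 Hz = 4.671
  545.2 Hz → 545.2
Sum: 6.852 + 415.9 + 4.671 + 545.2 = 972.623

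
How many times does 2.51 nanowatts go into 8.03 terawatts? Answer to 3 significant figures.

(8.03 × 10¹²) / (2.51 × 10⁻⁹) = 3.199 × 10²¹

3200000000000000000000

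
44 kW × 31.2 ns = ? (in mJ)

44e3 × 31.2e-9 = 1372.8e-6 J

1.3728 mJ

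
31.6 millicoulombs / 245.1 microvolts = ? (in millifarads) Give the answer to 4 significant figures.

128900 millifarads

(31.6e-3) / (245.1e-6) = 0.128927e3 F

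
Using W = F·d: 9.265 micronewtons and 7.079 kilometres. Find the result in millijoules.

9.265 × 10⁻⁶ × 7.079 × 10³ = 65.586935 × 10⁻³ J

65.586935 millijoules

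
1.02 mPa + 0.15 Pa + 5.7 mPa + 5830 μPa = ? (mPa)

In mPa:
  1.02 mPa → 1.02
  0.15 Pa = 0.15e3 mPa = 150
  5.7 mPa → 5.7
  5830 μPa = 5830e-3 mPa = 5.83
Sum: 1.02 + 150 + 5.7 + 5.83 = 162.55

162.55 mPa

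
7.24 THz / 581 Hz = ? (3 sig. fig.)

(7.24 × 10¹²) / (581) = 0.01246 × 10¹²

12500000000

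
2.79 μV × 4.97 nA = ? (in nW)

2.79 × 10^-6 × 4.97 × 10^-9 = 13.8663 × 10^-15 W

0.0000138663 nW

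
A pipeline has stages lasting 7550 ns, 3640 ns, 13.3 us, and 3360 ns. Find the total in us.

27.85 us

In us:
  7550 ns = 7550e-3 us = 7.55
  3640 ns = 3640e-3 us = 3.64
  13.3 us → 13.3
  3360 ns = 3360e-3 us = 3.36
Sum: 7.55 + 3.64 + 13.3 + 3.36 = 27.85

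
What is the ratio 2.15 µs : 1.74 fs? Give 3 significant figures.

(2.15 × 10^-6) / (1.74 × 10^-15) = 1.236 × 10^9

1240000000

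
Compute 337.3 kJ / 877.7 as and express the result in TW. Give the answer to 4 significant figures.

384300000 TW

(337.3e3) / (877.7e-18) = 0.3843e21 W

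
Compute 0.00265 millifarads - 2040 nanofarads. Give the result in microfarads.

0.61 microfarads

In microfarads:
  0.00265 millifarads = 0.00265 × 10^3 microfarads = 2.65
  2040 nanofarads = 2040 × 10^-3 microfarads = 2.04
Difference: 2.65 - 2.04 = 0.61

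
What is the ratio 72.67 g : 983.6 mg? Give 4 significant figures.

73.88

(72.67) / (983.6 × 10^-3) = 0.073882 × 10^3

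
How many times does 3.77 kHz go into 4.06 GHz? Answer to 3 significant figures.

(4.06 × 10⁹) / (3.77 × 10³) = 1.077 × 10⁶

1080000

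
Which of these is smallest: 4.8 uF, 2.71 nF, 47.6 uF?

2.71 nF

4.8 uF = 0.0000048 F
2.71 nF = 0.00000000271 F
47.6 uF = 0.0000476 F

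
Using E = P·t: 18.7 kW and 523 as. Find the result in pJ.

18.7 × 10³ × 523 × 10⁻¹⁸ = 9780.1 × 10⁻¹⁵ J

9.7801 pJ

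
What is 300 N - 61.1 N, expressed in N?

238.9 N

In N:
  300 N → 300
  61.1 N → 61.1
Difference: 300 - 61.1 = 238.9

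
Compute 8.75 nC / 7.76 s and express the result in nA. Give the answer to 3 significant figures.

1.13 nA

(8.75 × 10^-9) / (7.76) = 1.1276 × 10^-9 A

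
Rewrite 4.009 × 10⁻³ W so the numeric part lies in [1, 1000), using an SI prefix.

4.009 mW

= 4.009 × 10⁻³ W; 10⁻³ is milli.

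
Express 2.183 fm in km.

0.000000000000000002183 km

femto = 10^-15, kilo = 10^3; factor is 10^-18.
2.183 × 10^-18 = 0.000000000000000002183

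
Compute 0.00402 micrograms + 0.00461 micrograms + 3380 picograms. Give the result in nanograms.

In nanograms:
  0.00402 micrograms = 0.00402e3 nanograms = 4.02
  0.00461 micrograms = 0.00461e3 nanograms = 4.61
  3380 picograms = 3380e-3 nanograms = 3.38
Sum: 4.02 + 4.61 + 3.38 = 12.01

12.01 nanograms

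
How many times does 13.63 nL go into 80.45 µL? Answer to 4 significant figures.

(80.45 × 10^-6) / (13.63 × 10^-9) = 5.9024 × 10^3

5902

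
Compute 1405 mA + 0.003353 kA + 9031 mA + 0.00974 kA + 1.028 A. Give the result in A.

24.557 A

In A:
  1405 mA = 1405 × 10^-3 A = 1.405
  0.003353 kA = 0.003353 × 10^3 A = 3.353
  9031 mA = 9031 × 10^-3 A = 9.031
  0.00974 kA = 0.00974 × 10^3 A = 9.74
  1.028 A → 1.028
Sum: 1.405 + 3.353 + 9.031 + 9.74 + 1.028 = 24.557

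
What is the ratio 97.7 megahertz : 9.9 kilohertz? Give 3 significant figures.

(97.7 × 10^6) / (9.9 × 10^3) = 9.869 × 10^3

9870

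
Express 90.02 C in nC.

90020000000 nC

(no prefix) = 1e0, nano = 1e-9; factor is 1e9.
90.02 × 1e9 = 90020000000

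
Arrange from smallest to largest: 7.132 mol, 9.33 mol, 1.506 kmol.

7.132 mol < 9.33 mol < 1.506 kmol

7.132 mol = 7.132 mol
9.33 mol = 9.33 mol
1.506 kmol = 1506 mol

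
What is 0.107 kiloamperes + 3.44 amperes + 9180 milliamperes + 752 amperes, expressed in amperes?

In amperes:
  0.107 kiloamperes = 0.107 × 10^3 amperes = 107
  3.44 amperes → 3.44
  9180 milliamperes = 9180 × 10^-3 amperes = 9.18
  752 amperes → 752
Sum: 107 + 3.44 + 9.18 + 752 = 871.62

871.62 amperes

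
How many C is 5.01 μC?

micro = 10^-6, (no prefix) = 10^0; factor is 10^-6.
5.01 × 10^-6 = 0.00000501

0.00000501 C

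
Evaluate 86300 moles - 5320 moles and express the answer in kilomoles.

In kilomoles:
  86300 moles = 86300 × 10^-3 kilomoles = 86.3
  5320 moles = 5320 × 10^-3 kilomoles = 5.32
Difference: 86.3 - 5.32 = 80.98

80.98 kilomoles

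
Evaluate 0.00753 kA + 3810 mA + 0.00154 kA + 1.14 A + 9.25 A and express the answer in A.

23.27 A

In A:
  0.00753 kA = 0.00753e3 A = 7.53
  3810 mA = 3810e-3 A = 3.81
  0.00154 kA = 0.00154e3 A = 1.54
  1.14 A → 1.14
  9.25 A → 9.25
Sum: 7.53 + 3.81 + 1.54 + 1.14 + 9.25 = 23.27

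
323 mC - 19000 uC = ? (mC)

304 mC

In mC:
  323 mC → 323
  19000 uC = 19000e-3 mC = 19
Difference: 323 - 19 = 304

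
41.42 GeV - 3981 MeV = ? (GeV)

In GeV:
  41.42 GeV → 41.42
  3981 MeV = 3981 × 10⁻³ GeV = 3.981
Difference: 41.42 - 3.981 = 37.439

37.439 GeV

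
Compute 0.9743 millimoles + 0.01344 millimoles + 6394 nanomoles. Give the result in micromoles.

In micromoles:
  0.9743 millimoles = 0.9743 × 10³ micromoles = 974.3
  0.01344 millimoles = 0.01344 × 10³ micromoles = 13.44
  6394 nanomoles = 6394 × 10⁻³ micromoles = 6.394
Sum: 974.3 + 13.44 + 6.394 = 994.134

994.134 micromoles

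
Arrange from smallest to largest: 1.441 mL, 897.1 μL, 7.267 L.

1.441 mL = 0.001441 L
897.1 μL = 0.0008971 L
7.267 L = 7.267 L

897.1 μL < 1.441 mL < 7.267 L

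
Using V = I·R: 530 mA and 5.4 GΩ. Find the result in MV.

2862 MV

530 × 10^-3 × 5.4 × 10^9 = 2862 × 10^6 V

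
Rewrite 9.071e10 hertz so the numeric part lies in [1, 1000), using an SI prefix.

= 90.71e9 hertz; 1e9 is giga.

90.71 gigahertz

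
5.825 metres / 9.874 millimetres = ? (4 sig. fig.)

(5.825) / (9.874 × 10⁻³) = 0.58993 × 10³

589.9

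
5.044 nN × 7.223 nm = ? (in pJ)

0.000036432812 pJ

5.044e-9 × 7.223e-9 = 36.432812e-18 J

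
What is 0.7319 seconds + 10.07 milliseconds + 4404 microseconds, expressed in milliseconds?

746.374 milliseconds

In milliseconds:
  0.7319 seconds = 0.7319 × 10³ milliseconds = 731.9
  10.07 milliseconds → 10.07
  4404 microseconds = 4404 × 10⁻³ milliseconds = 4.404
Sum: 731.9 + 10.07 + 4.404 = 746.374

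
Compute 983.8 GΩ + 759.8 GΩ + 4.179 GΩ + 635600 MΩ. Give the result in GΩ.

In GΩ:
  983.8 GΩ → 983.8
  759.8 GΩ → 759.8
  4.179 GΩ → 4.179
  635600 MΩ = 635600e-3 GΩ = 635.6
Sum: 983.8 + 759.8 + 4.179 + 635.6 = 2383.379

2383.379 GΩ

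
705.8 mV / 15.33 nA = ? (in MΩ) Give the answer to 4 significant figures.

(705.8 × 10^-3) / (15.33 × 10^-9) = 46.0404 × 10^6 Ω

46.04 MΩ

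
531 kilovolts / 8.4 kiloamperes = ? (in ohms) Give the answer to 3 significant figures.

63.2 ohms

(531 × 10³) / (8.4 × 10³) = 63.214 Ω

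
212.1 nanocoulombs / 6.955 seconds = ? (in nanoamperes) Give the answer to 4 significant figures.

(212.1 × 10⁻⁹) / (6.955) = 30.496 × 10⁻⁹ A

30.50 nanoamperes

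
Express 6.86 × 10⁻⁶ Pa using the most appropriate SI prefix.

6.86 μPa

= 6.86 × 10⁻⁶ Pa; 10⁻⁶ is micro.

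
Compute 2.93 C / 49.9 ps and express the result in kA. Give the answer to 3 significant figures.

58700000 kA

(2.93) / (49.9 × 10^-12) = 0.058717 × 10^12 A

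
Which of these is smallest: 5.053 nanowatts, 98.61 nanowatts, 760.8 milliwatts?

5.053 nanowatts = 0.000000005053 watts
98.61 nanowatts = 0.00000009861 watts
760.8 milliwatts = 0.7608 watts

5.053 nanowatts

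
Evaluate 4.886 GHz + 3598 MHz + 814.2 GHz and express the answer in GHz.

822.684 GHz

In GHz:
  4.886 GHz → 4.886
  3598 MHz = 3598 × 10⁻³ GHz = 3.598
  814.2 GHz → 814.2
Sum: 4.886 + 3.598 + 814.2 = 822.684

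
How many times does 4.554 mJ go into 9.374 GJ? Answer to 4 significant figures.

(9.374e9) / (4.554e-3) = 2.0584e12

2058000000000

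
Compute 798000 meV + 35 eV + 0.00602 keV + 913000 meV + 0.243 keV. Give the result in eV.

In eV:
  798000 meV = 798000e-3 eV = 798
  35 eV → 35
  0.00602 keV = 0.00602e3 eV = 6.02
  913000 meV = 913000e-3 eV = 913
  0.243 keV = 0.243e3 eV = 243
Sum: 798 + 35 + 6.02 + 913 + 243 = 1995.02

1995.02 eV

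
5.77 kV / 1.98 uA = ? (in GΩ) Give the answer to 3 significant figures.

(5.77 × 10^3) / (1.98 × 10^-6) = 2.9141 × 10^9 Ω

2.91 GΩ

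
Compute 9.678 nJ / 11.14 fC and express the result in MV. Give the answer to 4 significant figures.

0.8688 MV

(9.678e-9) / (11.14e-15) = 0.868761e6 V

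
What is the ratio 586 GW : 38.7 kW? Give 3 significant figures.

15100000

(586 × 10^9) / (38.7 × 10^3) = 15.14 × 10^6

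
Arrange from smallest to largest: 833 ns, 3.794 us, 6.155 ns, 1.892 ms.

6.155 ns < 833 ns < 3.794 us < 1.892 ms

833 ns = 0.000000833 s
3.794 us = 0.000003794 s
6.155 ns = 0.000000006155 s
1.892 ms = 0.001892 s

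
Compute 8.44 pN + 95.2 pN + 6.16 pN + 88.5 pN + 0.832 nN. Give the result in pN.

In pN:
  8.44 pN → 8.44
  95.2 pN → 95.2
  6.16 pN → 6.16
  88.5 pN → 88.5
  0.832 nN = 0.832 × 10^3 pN = 832
Sum: 8.44 + 95.2 + 6.16 + 88.5 + 832 = 1030.3

1030.3 pN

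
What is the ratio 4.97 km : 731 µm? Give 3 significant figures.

(4.97 × 10^3) / (731 × 10^-6) = 0.006799 × 10^9

6800000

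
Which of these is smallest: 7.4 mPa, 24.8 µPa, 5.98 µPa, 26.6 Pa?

7.4 mPa = 0.0074 Pa
24.8 µPa = 0.0000248 Pa
5.98 µPa = 0.00000598 Pa
26.6 Pa = 26.6 Pa

5.98 µPa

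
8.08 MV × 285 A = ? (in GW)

2.3028 GW

8.08e6 × 285 = 2302.8e6 W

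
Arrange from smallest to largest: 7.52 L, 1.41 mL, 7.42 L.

7.52 L = 7.52 L
1.41 mL = 0.00141 L
7.42 L = 7.42 L

1.41 mL < 7.42 L < 7.52 L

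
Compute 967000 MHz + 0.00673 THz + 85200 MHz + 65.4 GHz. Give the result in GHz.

1124.33 GHz

In GHz:
  967000 MHz = 967000 × 10⁻³ GHz = 967
  0.00673 THz = 0.00673 × 10³ GHz = 6.73
  85200 MHz = 85200 × 10⁻³ GHz = 85.2
  65.4 GHz → 65.4
Sum: 967 + 6.73 + 85.2 + 65.4 = 1124.33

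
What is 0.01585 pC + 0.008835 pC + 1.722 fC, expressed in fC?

In fC:
  0.01585 pC = 0.01585 × 10³ fC = 15.85
  0.008835 pC = 0.008835 × 10³ fC = 8.835
  1.722 fC → 1.722
Sum: 15.85 + 8.835 + 1.722 = 26.407

26.407 fC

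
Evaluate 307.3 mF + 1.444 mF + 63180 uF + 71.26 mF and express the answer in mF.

In mF:
  307.3 mF → 307.3
  1.444 mF → 1.444
  63180 uF = 63180 × 10⁻³ mF = 63.18
  71.26 mF → 71.26
Sum: 307.3 + 1.444 + 63.18 + 71.26 = 443.184

443.184 mF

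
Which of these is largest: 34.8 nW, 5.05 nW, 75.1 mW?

75.1 mW

34.8 nW = 0.0000000348 W
5.05 nW = 0.00000000505 W
75.1 mW = 0.0751 W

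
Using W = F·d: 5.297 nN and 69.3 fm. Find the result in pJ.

0.0000000003670821 pJ

5.297e-9 × 69.3e-15 = 367.0821e-24 J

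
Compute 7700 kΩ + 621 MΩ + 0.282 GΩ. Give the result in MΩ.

910.7 MΩ

In MΩ:
  7700 kΩ = 7700e-3 MΩ = 7.7
  621 MΩ → 621
  0.282 GΩ = 0.282e3 MΩ = 282
Sum: 7.7 + 621 + 282 = 910.7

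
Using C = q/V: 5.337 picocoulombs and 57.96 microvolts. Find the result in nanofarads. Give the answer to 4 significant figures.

(5.337 × 10⁻¹²) / (57.96 × 10⁻⁶) = 0.0920807 × 10⁻⁶ F

92.08 nanofarads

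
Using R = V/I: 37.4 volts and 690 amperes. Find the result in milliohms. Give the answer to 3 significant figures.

(37.4) / (690) = 0.054203 Ω

54.2 milliohms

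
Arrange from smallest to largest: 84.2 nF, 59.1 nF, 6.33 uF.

59.1 nF < 84.2 nF < 6.33 uF

84.2 nF = 0.0000000842 F
59.1 nF = 0.0000000591 F
6.33 uF = 0.00000633 F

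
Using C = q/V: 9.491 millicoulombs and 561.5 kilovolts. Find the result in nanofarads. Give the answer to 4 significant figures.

16.90 nanofarads

(9.491 × 10⁻³) / (561.5 × 10³) = 0.0169029 × 10⁻⁶ F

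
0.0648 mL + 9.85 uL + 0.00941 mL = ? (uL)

In uL:
  0.0648 mL = 0.0648e3 uL = 64.8
  9.85 uL → 9.85
  0.00941 mL = 0.00941e3 uL = 9.41
Sum: 64.8 + 9.85 + 9.41 = 84.06

84.06 uL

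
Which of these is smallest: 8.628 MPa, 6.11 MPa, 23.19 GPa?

6.11 MPa

8.628 MPa = 8628000 Pa
6.11 MPa = 6110000 Pa
23.19 GPa = 23190000000 Pa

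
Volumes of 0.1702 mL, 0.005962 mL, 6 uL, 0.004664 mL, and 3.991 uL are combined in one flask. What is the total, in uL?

190.817 uL

In uL:
  0.1702 mL = 0.1702 × 10³ uL = 170.2
  0.005962 mL = 0.005962 × 10³ uL = 5.962
  6 uL → 6
  0.004664 mL = 0.004664 × 10³ uL = 4.664
  3.991 uL → 3.991
Sum: 170.2 + 5.962 + 6 + 4.664 + 3.991 = 190.817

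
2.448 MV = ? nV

mega = 10⁶, nano = 10⁻⁹; factor is 10¹⁵.
2.448 × 10¹⁵ = 2448000000000000

2448000000000000 nV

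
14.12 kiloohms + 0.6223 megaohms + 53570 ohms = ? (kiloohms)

689.99 kiloohms

In kiloohms:
  14.12 kiloohms → 14.12
  0.6223 megaohms = 0.6223 × 10³ kiloohms = 622.3
  53570 ohms = 53570 × 10⁻³ kiloohms = 53.57
Sum: 14.12 + 622.3 + 53.57 = 689.99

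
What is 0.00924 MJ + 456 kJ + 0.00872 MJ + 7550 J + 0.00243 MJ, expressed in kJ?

483.94 kJ

In kJ:
  0.00924 MJ = 0.00924 × 10^3 kJ = 9.24
  456 kJ → 456
  0.00872 MJ = 0.00872 × 10^3 kJ = 8.72
  7550 J = 7550 × 10^-3 kJ = 7.55
  0.00243 MJ = 0.00243 × 10^3 kJ = 2.43
Sum: 9.24 + 456 + 8.72 + 7.55 + 2.43 = 483.94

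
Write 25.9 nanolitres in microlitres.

nano = 10^-9, micro = 10^-6; factor is 10^-3.
25.9 × 10^-3 = 0.0259

0.0259 microlitres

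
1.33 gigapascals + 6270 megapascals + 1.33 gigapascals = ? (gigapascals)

In gigapascals:
  1.33 gigapascals → 1.33
  6270 megapascals = 6270e-3 gigapascals = 6.27
  1.33 gigapascals → 1.33
Sum: 1.33 + 6.27 + 1.33 = 8.93

8.93 gigapascals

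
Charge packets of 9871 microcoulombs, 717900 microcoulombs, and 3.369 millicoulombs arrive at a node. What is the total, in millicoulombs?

731.14 millicoulombs

In millicoulombs:
  9871 microcoulombs = 9871 × 10^-3 millicoulombs = 9.871
  717900 microcoulombs = 717900 × 10^-3 millicoulombs = 717.9
  3.369 millicoulombs → 3.369
Sum: 9.871 + 717.9 + 3.369 = 731.14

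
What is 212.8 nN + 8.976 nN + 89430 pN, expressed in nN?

311.206 nN

In nN:
  212.8 nN → 212.8
  8.976 nN → 8.976
  89430 pN = 89430 × 10⁻³ nN = 89.43
Sum: 212.8 + 8.976 + 89.43 = 311.206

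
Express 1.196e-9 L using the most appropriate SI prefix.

= 1.196e-9 L; 1e-9 is nano.

1.196 nL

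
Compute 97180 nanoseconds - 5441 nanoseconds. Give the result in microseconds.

91.739 microseconds

In microseconds:
  97180 nanoseconds = 97180 × 10^-3 microseconds = 97.18
  5441 nanoseconds = 5441 × 10^-3 microseconds = 5.441
Difference: 97.18 - 5.441 = 91.739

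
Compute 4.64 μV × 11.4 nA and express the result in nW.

4.64 × 10^-6 × 11.4 × 10^-9 = 52.896 × 10^-15 W

0.000052896 nW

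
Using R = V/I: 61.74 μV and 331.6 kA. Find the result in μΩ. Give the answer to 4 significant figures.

0.0001862 μΩ

(61.74 × 10^-6) / (331.6 × 10^3) = 0.186188 × 10^-9 Ω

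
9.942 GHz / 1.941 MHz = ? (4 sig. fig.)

(9.942 × 10^9) / (1.941 × 10^6) = 5.1221 × 10^3

5122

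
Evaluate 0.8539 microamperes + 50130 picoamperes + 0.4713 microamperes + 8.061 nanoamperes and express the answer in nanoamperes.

1383.391 nanoamperes

In nanoamperes:
  0.8539 microamperes = 0.8539 × 10^3 nanoamperes = 853.9
  50130 picoamperes = 50130 × 10^-3 nanoamperes = 50.13
  0.4713 microamperes = 0.4713 × 10^3 nanoamperes = 471.3
  8.061 nanoamperes → 8.061
Sum: 853.9 + 50.13 + 471.3 + 8.061 = 1383.391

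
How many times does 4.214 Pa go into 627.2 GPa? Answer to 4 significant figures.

(627.2e9) / (4.214) = 148.84e9

148800000000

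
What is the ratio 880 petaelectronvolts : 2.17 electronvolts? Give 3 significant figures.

406000000000000000

(880 × 10¹⁵) / (2.17) = 405.5 × 10¹⁵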